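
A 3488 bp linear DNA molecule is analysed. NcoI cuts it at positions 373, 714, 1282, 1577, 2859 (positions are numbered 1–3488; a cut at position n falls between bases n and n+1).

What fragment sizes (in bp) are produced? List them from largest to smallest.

Linear molecule, 5 cuts → 6 fragments:
  373 − 0 = 373 bp
  714 − 373 = 341 bp
  1282 − 714 = 568 bp
  1577 − 1282 = 295 bp
  2859 − 1577 = 1282 bp
  3488 − 2859 = 629 bp
Sorted largest to smallest: 1282, 629, 568, 373, 341, 295 bp.

1282, 629, 568, 373, 341, 295 bp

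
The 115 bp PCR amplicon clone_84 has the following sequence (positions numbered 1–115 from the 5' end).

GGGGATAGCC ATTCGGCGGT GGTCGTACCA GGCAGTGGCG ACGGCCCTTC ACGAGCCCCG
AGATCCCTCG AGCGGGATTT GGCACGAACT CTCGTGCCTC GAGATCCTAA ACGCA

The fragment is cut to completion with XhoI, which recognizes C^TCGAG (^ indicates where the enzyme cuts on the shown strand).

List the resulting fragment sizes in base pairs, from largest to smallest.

67, 31, 17 bp

XhoI sites (CTCGAG) start at positions 67, 98.
XhoI cuts after the first base of each site, so after positions 67, 98.
Linear molecule, 2 cuts → 3 fragments:
  1–67 → 67 bp
  68–98 → 31 bp
  99–115 → 17 bp
Sorted largest to smallest: 67, 31, 17 bp.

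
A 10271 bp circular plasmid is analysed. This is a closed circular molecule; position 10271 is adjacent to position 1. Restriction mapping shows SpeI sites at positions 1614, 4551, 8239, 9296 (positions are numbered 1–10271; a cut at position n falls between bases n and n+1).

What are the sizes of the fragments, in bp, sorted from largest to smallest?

3688, 2937, 2589, 1057 bp

Circular molecule, 4 cuts → 4 fragments:
  4551 − 1614 = 2937 bp
  8239 − 4551 = 3688 bp
  9296 − 8239 = 1057 bp
  wrap: 10271 − 9296 + 1614 = 2589 bp
Sorted largest to smallest: 3688, 2937, 2589, 1057 bp.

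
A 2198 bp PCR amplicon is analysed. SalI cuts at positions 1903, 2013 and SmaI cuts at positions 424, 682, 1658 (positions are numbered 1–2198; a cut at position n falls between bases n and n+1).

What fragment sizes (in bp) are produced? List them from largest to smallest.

976, 424, 258, 245, 185, 110 bp

Combined cut positions (sorted): 424, 682, 1658, 1903, 2013.
Linear molecule, 5 cuts → 6 fragments:
  424 − 0 = 424 bp
  682 − 424 = 258 bp
  1658 − 682 = 976 bp
  1903 − 1658 = 245 bp
  2013 − 1903 = 110 bp
  2198 − 2013 = 185 bp
Sorted largest to smallest: 976, 424, 258, 245, 185, 110 bp.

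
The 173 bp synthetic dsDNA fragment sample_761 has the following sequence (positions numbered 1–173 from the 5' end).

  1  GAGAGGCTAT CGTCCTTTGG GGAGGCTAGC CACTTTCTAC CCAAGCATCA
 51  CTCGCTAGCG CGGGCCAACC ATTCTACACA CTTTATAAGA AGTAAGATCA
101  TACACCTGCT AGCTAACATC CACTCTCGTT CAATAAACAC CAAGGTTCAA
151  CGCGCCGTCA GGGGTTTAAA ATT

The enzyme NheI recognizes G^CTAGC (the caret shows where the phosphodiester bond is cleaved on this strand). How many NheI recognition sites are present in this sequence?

3

GCTAGC occurs starting at positions 25, 54, 108.
NheI cuts at 3 sites.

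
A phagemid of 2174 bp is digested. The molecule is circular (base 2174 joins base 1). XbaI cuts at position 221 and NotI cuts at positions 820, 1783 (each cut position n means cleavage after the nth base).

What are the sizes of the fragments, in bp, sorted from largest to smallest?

963, 612, 599 bp

Combined cut positions (sorted): 221, 820, 1783.
Circular molecule, 3 cuts → 3 fragments:
  820 − 221 = 599 bp
  1783 − 820 = 963 bp
  wrap: 2174 − 1783 + 221 = 612 bp
Sorted largest to smallest: 963, 612, 599 bp.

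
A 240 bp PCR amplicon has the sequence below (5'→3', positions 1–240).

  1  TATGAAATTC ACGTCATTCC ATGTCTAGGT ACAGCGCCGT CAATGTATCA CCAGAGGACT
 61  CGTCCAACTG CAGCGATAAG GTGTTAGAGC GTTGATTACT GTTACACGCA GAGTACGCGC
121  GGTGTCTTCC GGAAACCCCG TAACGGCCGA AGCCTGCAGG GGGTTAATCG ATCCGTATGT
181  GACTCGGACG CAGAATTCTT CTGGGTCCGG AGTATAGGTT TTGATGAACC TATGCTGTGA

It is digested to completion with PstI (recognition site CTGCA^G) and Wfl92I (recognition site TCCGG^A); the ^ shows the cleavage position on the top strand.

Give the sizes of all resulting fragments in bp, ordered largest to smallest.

PstI sites (CTGCAG) start at positions 68, 154.
PstI cuts after base 5 of each site (before the last base), so after positions 72, 158.
Wfl92I sites (TCCGGA) start at positions 128, 206.
Wfl92I cuts after base 5 of each site (before the last base), so after positions 132, 210.
Combined cut positions: 72, 132, 158, 210.
Linear molecule, 4 cuts → 5 fragments:
  1–72 → 72 bp
  73–132 → 60 bp
  133–158 → 26 bp
  159–210 → 52 bp
  211–240 → 30 bp
Sorted largest to smallest: 72, 60, 52, 30, 26 bp.

72, 60, 52, 30, 26 bp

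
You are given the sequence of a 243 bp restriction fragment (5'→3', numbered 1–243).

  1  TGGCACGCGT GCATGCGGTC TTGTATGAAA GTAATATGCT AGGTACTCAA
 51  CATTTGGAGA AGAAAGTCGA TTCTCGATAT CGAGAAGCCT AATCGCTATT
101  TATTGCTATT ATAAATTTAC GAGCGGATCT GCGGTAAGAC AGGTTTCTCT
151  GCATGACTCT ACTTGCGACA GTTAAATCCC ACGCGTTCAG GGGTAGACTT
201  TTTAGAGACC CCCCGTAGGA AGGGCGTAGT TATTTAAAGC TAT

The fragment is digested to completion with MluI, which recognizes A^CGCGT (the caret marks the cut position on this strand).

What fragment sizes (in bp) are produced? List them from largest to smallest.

176, 62, 5 bp

MluI sites (ACGCGT) start at positions 5, 181.
MluI cuts after the first base of each site, so after positions 5, 181.
Linear molecule, 2 cuts → 3 fragments:
  1–5 → 5 bp
  6–181 → 176 bp
  182–243 → 62 bp
Sorted largest to smallest: 176, 62, 5 bp.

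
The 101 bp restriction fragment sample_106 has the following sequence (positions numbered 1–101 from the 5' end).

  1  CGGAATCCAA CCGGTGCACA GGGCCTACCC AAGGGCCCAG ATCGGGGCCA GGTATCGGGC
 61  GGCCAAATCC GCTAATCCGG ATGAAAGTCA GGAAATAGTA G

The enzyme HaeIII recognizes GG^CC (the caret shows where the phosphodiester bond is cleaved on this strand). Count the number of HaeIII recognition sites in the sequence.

4

GGCC occurs starting at positions 22, 34, 46, 61.
HaeIII cuts at 4 sites.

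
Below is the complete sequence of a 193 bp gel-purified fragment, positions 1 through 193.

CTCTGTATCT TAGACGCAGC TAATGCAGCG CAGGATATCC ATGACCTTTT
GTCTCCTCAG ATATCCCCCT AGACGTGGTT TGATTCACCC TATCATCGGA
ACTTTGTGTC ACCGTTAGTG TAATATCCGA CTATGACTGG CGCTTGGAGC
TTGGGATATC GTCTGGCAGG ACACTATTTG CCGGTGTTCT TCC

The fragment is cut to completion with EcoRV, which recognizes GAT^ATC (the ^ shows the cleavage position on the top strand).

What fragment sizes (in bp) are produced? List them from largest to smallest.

EcoRV sites (GATATC) start at positions 34, 60, 155.
EcoRV cuts after base 3 of each site, so after positions 36, 62, 157.
Linear molecule, 3 cuts → 4 fragments:
  1–36 → 36 bp
  37–62 → 26 bp
  63–157 → 95 bp
  158–193 → 36 bp
Sorted largest to smallest: 95, 36, 36, 26 bp.

95, 36, 36, 26 bp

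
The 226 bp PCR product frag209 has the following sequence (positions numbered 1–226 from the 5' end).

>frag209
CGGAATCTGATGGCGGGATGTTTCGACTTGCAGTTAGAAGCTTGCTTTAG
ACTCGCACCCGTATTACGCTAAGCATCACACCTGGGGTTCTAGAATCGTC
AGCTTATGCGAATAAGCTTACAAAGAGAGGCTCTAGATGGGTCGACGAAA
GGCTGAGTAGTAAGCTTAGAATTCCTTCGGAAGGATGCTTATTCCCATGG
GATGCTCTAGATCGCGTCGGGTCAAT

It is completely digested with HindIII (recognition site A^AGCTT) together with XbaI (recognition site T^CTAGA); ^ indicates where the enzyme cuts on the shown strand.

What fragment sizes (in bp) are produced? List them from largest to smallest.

51, 44, 38, 30, 25, 20, 18 bp

HindIII sites (AAGCTT) start at positions 38, 114, 162.
HindIII cuts after the first base of each site, so after positions 38, 114, 162.
XbaI sites (TCTAGA) start at positions 89, 132, 206.
XbaI cuts after the first base of each site, so after positions 89, 132, 206.
Combined cut positions: 38, 89, 114, 132, 162, 206.
Linear molecule, 6 cuts → 7 fragments:
  1–38 → 38 bp
  39–89 → 51 bp
  90–114 → 25 bp
  115–132 → 18 bp
  133–162 → 30 bp
  163–206 → 44 bp
  207–226 → 20 bp
Sorted largest to smallest: 51, 44, 38, 30, 25, 20, 18 bp.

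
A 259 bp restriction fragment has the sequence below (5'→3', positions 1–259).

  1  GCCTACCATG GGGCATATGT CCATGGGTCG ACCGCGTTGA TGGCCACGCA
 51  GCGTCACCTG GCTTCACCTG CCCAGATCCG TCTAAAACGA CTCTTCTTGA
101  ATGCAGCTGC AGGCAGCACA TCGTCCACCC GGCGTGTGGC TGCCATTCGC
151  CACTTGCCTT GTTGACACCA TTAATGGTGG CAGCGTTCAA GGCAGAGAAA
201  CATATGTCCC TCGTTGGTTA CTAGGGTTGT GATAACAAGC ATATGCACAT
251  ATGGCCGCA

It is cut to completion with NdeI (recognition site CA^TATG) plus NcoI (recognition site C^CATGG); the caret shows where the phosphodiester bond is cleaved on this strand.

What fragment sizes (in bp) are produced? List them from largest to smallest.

181, 39, 10, 9, 8, 6, 6 bp

NdeI sites (CATATG) start at positions 14, 201, 240, 248.
NdeI cuts after base 2 of each site, so after positions 15, 202, 241, 249.
NcoI sites (CCATGG) start at positions 6, 21.
NcoI cuts after the first base of each site, so after positions 6, 21.
Combined cut positions: 6, 15, 21, 202, 241, 249.
Linear molecule, 6 cuts → 7 fragments:
  1–6 → 6 bp
  7–15 → 9 bp
  16–21 → 6 bp
  22–202 → 181 bp
  203–241 → 39 bp
  242–249 → 8 bp
  250–259 → 10 bp
Sorted largest to smallest: 181, 39, 10, 9, 8, 6, 6 bp.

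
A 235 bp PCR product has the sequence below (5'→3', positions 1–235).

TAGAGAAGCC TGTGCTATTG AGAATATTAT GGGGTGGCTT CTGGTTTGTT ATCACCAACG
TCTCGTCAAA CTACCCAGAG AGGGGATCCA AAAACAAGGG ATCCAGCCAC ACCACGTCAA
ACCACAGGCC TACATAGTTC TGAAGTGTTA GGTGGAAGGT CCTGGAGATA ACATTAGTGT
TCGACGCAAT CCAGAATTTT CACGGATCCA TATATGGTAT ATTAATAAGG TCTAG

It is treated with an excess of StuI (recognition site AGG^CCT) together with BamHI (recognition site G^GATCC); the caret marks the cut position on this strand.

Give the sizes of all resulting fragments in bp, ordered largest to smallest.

The StuI site (AGGCCT) starts at position 126.
StuI cuts after base 3 of each site, so after position 128.
BamHI sites (GGATCC) start at positions 84, 99, 204.
BamHI cuts after the first base of each site, so after positions 84, 99, 204.
Combined cut positions: 84, 99, 128, 204.
Linear molecule, 4 cuts → 5 fragments:
  1–84 → 84 bp
  85–99 → 15 bp
  100–128 → 29 bp
  129–204 → 76 bp
  205–235 → 31 bp
Sorted largest to smallest: 84, 76, 31, 29, 15 bp.

84, 76, 31, 29, 15 bp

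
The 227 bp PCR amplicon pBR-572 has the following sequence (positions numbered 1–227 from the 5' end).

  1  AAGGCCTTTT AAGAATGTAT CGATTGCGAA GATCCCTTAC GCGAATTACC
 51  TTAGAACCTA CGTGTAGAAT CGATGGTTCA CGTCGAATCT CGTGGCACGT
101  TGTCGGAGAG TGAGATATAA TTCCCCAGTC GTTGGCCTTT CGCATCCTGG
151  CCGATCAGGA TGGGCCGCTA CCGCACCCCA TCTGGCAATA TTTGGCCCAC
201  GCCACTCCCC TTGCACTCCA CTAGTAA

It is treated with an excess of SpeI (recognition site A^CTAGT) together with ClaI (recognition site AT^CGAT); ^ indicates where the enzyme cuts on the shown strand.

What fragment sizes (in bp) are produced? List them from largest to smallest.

150, 50, 20, 7 bp

The SpeI site (ACTAGT) starts at position 220.
SpeI cuts after the first base of each site, so after position 220.
ClaI sites (ATCGAT) start at positions 19, 69.
ClaI cuts after base 2 of each site, so after positions 20, 70.
Combined cut positions: 20, 70, 220.
Linear molecule, 3 cuts → 4 fragments:
  1–20 → 20 bp
  21–70 → 50 bp
  71–220 → 150 bp
  221–227 → 7 bp
Sorted largest to smallest: 150, 50, 20, 7 bp.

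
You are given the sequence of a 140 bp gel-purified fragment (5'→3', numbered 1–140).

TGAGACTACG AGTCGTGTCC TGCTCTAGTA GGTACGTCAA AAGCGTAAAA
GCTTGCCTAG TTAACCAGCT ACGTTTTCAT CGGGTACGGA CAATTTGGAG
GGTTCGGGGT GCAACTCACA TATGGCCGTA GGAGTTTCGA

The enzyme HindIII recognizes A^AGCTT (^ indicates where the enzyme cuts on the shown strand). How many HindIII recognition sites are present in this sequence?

1

AAGCTT occurs starting at position 49.
HindIII cuts at 1 site.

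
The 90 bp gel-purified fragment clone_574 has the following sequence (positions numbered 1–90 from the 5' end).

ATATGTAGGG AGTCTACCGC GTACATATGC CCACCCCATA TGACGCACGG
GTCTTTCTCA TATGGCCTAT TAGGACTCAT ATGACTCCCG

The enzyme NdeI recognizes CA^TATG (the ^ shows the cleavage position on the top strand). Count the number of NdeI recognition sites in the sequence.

CATATG occurs starting at positions 24, 37, 59, 78.
NdeI cuts at 4 sites.

4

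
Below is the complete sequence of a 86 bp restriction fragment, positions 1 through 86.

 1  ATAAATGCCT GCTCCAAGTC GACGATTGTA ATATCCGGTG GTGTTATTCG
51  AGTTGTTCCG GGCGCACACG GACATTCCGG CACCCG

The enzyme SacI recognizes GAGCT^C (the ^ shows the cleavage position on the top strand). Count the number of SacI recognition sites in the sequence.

0

No occurrence of GAGCTC is present in the sequence.
SacI does not cut: 0 sites.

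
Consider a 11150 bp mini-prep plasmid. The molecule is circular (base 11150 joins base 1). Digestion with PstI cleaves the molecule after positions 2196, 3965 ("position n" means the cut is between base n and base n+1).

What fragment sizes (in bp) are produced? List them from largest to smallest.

Circular molecule, 2 cuts → 2 fragments:
  3965 − 2196 = 1769 bp
  wrap: 11150 − 3965 + 2196 = 9381 bp
Sorted largest to smallest: 9381, 1769 bp.

9381, 1769 bp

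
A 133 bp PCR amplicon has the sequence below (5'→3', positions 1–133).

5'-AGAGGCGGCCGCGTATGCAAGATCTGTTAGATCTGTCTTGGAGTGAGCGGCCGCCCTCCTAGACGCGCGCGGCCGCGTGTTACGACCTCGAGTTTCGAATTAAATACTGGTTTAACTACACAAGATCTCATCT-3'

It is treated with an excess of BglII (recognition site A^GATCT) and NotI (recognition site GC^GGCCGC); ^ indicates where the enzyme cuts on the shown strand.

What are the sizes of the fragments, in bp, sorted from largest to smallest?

53, 22, 19, 14, 10, 9, 6 bp

BglII sites (AGATCT) start at positions 20, 29, 123.
BglII cuts after the first base of each site, so after positions 20, 29, 123.
NotI sites (GCGGCCGC) start at positions 5, 47, 69.
NotI cuts after base 2 of each site, so after positions 6, 48, 70.
Combined cut positions: 6, 20, 29, 48, 70, 123.
Linear molecule, 6 cuts → 7 fragments:
  1–6 → 6 bp
  7–20 → 14 bp
  21–29 → 9 bp
  30–48 → 19 bp
  49–70 → 22 bp
  71–123 → 53 bp
  124–133 → 10 bp
Sorted largest to smallest: 53, 22, 19, 14, 10, 9, 6 bp.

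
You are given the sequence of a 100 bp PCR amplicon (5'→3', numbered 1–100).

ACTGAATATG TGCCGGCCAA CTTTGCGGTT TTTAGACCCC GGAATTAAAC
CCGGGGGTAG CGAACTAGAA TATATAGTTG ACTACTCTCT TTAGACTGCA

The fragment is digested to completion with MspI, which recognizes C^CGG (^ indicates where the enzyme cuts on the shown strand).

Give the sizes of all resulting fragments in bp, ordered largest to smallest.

49, 26, 13, 12 bp

MspI sites (CCGG) start at positions 13, 39, 51.
MspI cuts after the first base of each site, so after positions 13, 39, 51.
Linear molecule, 3 cuts → 4 fragments:
  1–13 → 13 bp
  14–39 → 26 bp
  40–51 → 12 bp
  52–100 → 49 bp
Sorted largest to smallest: 49, 26, 13, 12 bp.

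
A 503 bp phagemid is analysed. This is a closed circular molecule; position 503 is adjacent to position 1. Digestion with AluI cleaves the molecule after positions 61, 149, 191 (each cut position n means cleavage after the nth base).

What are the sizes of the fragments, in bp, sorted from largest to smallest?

373, 88, 42 bp

Circular molecule, 3 cuts → 3 fragments:
  149 − 61 = 88 bp
  191 − 149 = 42 bp
  wrap: 503 − 191 + 61 = 373 bp
Sorted largest to smallest: 373, 88, 42 bp.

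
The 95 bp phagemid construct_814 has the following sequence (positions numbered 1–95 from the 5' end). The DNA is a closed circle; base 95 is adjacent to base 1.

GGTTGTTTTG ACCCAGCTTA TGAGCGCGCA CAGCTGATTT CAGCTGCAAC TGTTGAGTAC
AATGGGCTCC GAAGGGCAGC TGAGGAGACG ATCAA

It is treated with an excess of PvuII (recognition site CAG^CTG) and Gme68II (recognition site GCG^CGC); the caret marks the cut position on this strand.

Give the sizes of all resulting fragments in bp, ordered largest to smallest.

PvuII sites (CAGCTG) start at positions 31, 41, 77.
PvuII cuts after base 3 of each site, so after positions 33, 43, 79.
The Gme68II site (GCGCGC) starts at position 24.
Gme68II cuts after base 3 of each site, so after position 26.
Combined cut positions: 26, 33, 43, 79.
Circular molecule, 4 cuts → 4 fragments:
  27–33 → 7 bp
  34–43 → 10 bp
  44–79 → 36 bp
  80–95 then 1–26 → 16 + 26 = 42 bp
Sorted largest to smallest: 42, 36, 10, 7 bp.

42, 36, 10, 7 bp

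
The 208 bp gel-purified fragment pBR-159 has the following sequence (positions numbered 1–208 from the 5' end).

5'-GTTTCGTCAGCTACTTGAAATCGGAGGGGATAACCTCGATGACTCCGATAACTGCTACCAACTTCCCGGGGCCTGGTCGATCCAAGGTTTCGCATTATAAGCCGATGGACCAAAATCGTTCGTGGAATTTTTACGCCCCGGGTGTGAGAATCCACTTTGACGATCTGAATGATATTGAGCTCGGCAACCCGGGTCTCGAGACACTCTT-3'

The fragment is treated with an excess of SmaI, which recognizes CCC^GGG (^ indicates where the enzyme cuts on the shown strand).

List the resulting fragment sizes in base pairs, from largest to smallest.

72, 67, 51, 18 bp

SmaI sites (CCCGGG) start at positions 65, 137, 188.
SmaI cuts after base 3 of each site, so after positions 67, 139, 190.
Linear molecule, 3 cuts → 4 fragments:
  1–67 → 67 bp
  68–139 → 72 bp
  140–190 → 51 bp
  191–208 → 18 bp
Sorted largest to smallest: 72, 67, 51, 18 bp.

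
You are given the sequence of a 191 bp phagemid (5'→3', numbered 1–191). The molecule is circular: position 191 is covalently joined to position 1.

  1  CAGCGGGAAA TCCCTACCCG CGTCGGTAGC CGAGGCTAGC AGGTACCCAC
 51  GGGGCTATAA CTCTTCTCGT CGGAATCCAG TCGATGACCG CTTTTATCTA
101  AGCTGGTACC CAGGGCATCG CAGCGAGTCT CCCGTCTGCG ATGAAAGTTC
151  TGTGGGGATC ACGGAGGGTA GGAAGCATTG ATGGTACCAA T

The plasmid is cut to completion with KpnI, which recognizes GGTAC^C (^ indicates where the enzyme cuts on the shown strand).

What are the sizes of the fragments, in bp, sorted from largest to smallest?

KpnI sites (GGTACC) start at positions 42, 105, 183.
KpnI cuts after base 5 of each site (before the last base), so after positions 46, 109, 187.
Circular molecule, 3 cuts → 3 fragments:
  47–109 → 63 bp
  110–187 → 78 bp
  188–191 then 1–46 → 4 + 46 = 50 bp
Sorted largest to smallest: 78, 63, 50 bp.

78, 63, 50 bp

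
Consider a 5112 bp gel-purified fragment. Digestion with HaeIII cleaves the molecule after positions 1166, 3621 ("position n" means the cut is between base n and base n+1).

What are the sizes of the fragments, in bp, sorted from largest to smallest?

Linear molecule, 2 cuts → 3 fragments:
  1166 − 0 = 1166 bp
  3621 − 1166 = 2455 bp
  5112 − 3621 = 1491 bp
Sorted largest to smallest: 2455, 1491, 1166 bp.

2455, 1491, 1166 bp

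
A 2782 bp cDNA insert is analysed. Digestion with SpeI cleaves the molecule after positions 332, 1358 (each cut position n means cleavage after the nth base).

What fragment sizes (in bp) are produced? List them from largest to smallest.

1424, 1026, 332 bp

Linear molecule, 2 cuts → 3 fragments:
  332 − 0 = 332 bp
  1358 − 332 = 1026 bp
  2782 − 1358 = 1424 bp
Sorted largest to smallest: 1424, 1026, 332 bp.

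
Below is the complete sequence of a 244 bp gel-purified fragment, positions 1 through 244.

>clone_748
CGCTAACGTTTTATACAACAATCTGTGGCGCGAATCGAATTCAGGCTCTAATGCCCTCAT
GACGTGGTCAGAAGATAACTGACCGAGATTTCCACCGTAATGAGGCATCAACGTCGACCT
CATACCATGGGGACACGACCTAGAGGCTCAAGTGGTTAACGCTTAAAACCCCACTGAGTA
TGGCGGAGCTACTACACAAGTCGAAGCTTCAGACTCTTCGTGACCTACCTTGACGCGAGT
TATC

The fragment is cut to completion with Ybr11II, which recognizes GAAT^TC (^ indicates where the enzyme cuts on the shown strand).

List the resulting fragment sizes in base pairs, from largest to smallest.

The Ybr11II site (GAATTC) starts at position 37.
Ybr11II cuts after base 4 of each site, so after position 40.
Linear molecule, 1 cut → 2 fragments:
  1–40 → 40 bp
  41–244 → 204 bp
Sorted largest to smallest: 204, 40 bp.

204, 40 bp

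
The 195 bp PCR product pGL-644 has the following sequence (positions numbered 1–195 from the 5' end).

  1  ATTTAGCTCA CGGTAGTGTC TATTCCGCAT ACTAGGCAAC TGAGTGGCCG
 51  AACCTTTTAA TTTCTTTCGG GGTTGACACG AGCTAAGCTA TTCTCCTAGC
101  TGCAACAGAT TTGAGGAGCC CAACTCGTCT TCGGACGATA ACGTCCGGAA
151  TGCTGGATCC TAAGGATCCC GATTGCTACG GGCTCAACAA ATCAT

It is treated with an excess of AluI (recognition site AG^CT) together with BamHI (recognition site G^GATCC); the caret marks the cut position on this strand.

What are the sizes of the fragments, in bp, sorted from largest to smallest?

76, 56, 31, 12, 9, 6, 5 bp

AluI sites (AGCT) start at positions 5, 81, 86, 98.
AluI cuts after base 2 of each site, so after positions 6, 82, 87, 99.
BamHI sites (GGATCC) start at positions 155, 164.
BamHI cuts after the first base of each site, so after positions 155, 164.
Combined cut positions: 6, 82, 87, 99, 155, 164.
Linear molecule, 6 cuts → 7 fragments:
  1–6 → 6 bp
  7–82 → 76 bp
  83–87 → 5 bp
  88–99 → 12 bp
  100–155 → 56 bp
  156–164 → 9 bp
  165–195 → 31 bp
Sorted largest to smallest: 76, 56, 31, 12, 9, 6, 5 bp.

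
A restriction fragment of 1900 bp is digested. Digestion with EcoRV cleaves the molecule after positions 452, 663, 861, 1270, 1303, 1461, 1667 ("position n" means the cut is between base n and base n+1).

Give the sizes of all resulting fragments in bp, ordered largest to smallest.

Linear molecule, 7 cuts → 8 fragments:
  452 − 0 = 452 bp
  663 − 452 = 211 bp
  861 − 663 = 198 bp
  1270 − 861 = 409 bp
  1303 − 1270 = 33 bp
  1461 − 1303 = 158 bp
  1667 − 1461 = 206 bp
  1900 − 1667 = 233 bp
Sorted largest to smallest: 452, 409, 233, 211, 206, 198, 158, 33 bp.

452, 409, 233, 211, 206, 198, 158, 33 bp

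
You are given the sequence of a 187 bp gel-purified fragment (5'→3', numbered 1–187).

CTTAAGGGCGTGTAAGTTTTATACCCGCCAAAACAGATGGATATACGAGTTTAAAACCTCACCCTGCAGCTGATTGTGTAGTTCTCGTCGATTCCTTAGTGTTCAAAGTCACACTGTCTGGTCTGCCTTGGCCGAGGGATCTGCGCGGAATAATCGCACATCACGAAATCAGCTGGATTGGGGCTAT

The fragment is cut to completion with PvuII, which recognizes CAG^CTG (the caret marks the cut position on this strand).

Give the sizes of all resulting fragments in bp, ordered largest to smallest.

PvuII sites (CAGCTG) start at positions 67, 170.
PvuII cuts after base 3 of each site, so after positions 69, 172.
Linear molecule, 2 cuts → 3 fragments:
  1–69 → 69 bp
  70–172 → 103 bp
  173–187 → 15 bp
Sorted largest to smallest: 103, 69, 15 bp.

103, 69, 15 bp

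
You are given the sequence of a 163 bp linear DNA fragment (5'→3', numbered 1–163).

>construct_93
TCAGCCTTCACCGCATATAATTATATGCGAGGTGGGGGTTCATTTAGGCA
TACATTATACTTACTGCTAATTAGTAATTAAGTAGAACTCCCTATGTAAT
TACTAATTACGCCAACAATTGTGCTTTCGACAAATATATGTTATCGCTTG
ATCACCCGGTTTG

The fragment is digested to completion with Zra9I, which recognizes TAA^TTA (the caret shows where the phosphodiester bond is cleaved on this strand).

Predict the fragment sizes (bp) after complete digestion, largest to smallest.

57, 50, 22, 20, 7, 7 bp

Zra9I sites (TAATTA) start at positions 18, 68, 75, 97, 104.
Zra9I cuts after base 3 of each site, so after positions 20, 70, 77, 99, 106.
Linear molecule, 5 cuts → 6 fragments:
  1–20 → 20 bp
  21–70 → 50 bp
  71–77 → 7 bp
  78–99 → 22 bp
  100–106 → 7 bp
  107–163 → 57 bp
Sorted largest to smallest: 57, 50, 22, 20, 7, 7 bp.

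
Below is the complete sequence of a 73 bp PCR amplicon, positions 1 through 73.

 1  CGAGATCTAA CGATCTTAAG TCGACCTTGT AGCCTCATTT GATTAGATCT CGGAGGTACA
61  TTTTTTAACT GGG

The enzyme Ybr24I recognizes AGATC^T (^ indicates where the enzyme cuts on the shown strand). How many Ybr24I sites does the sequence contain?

AGATCT occurs starting at positions 3, 45.
Ybr24I cuts at 2 sites.

2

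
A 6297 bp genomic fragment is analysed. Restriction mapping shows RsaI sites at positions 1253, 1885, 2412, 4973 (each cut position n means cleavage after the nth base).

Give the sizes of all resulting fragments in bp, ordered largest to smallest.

2561, 1324, 1253, 632, 527 bp

Linear molecule, 4 cuts → 5 fragments:
  1253 − 0 = 1253 bp
  1885 − 1253 = 632 bp
  2412 − 1885 = 527 bp
  4973 − 2412 = 2561 bp
  6297 − 4973 = 1324 bp
Sorted largest to smallest: 2561, 1324, 1253, 632, 527 bp.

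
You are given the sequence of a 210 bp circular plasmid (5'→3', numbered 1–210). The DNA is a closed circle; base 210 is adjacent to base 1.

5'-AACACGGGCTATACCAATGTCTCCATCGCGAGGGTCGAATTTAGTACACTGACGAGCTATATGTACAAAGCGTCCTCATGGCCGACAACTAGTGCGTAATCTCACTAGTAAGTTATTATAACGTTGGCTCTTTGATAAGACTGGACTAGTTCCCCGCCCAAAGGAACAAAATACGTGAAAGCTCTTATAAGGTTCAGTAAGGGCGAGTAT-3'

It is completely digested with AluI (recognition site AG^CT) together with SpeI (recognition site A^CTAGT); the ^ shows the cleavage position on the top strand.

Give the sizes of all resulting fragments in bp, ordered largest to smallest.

AluI sites (AGCT) start at positions 55, 180.
AluI cuts after base 2 of each site, so after positions 56, 181.
SpeI sites (ACTAGT) start at positions 88, 104, 145.
SpeI cuts after the first base of each site, so after positions 88, 104, 145.
Combined cut positions: 56, 88, 104, 145, 181.
Circular molecule, 5 cuts → 5 fragments:
  57–88 → 32 bp
  89–104 → 16 bp
  105–145 → 41 bp
  146–181 → 36 bp
  182–210 then 1–56 → 29 + 56 = 85 bp
Sorted largest to smallest: 85, 41, 36, 32, 16 bp.

85, 41, 36, 32, 16 bp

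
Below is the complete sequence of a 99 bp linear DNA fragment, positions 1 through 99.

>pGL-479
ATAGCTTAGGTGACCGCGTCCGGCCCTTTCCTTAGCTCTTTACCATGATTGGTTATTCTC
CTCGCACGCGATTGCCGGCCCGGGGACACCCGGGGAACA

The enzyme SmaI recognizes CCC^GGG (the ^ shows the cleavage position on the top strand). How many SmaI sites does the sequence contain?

CCCGGG occurs starting at positions 79, 89.
SmaI cuts at 2 sites.

2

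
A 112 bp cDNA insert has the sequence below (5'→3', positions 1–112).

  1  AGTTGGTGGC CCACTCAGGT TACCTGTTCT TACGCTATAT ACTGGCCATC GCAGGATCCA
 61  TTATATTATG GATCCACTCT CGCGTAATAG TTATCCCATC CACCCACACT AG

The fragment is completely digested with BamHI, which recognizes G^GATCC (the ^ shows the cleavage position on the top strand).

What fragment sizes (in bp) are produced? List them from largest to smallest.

BamHI sites (GGATCC) start at positions 54, 70.
BamHI cuts after the first base of each site, so after positions 54, 70.
Linear molecule, 2 cuts → 3 fragments:
  1–54 → 54 bp
  55–70 → 16 bp
  71–112 → 42 bp
Sorted largest to smallest: 54, 42, 16 bp.

54, 42, 16 bp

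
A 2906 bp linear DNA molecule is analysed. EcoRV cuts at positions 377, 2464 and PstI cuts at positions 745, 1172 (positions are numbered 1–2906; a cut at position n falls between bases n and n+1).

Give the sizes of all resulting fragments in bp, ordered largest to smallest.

1292, 442, 427, 377, 368 bp

Combined cut positions (sorted): 377, 745, 1172, 2464.
Linear molecule, 4 cuts → 5 fragments:
  377 − 0 = 377 bp
  745 − 377 = 368 bp
  1172 − 745 = 427 bp
  2464 − 1172 = 1292 bp
  2906 − 2464 = 442 bp
Sorted largest to smallest: 1292, 442, 427, 377, 368 bp.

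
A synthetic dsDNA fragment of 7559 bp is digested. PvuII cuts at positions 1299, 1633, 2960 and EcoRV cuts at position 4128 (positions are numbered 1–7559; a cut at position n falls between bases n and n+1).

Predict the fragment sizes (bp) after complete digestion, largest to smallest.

Combined cut positions (sorted): 1299, 1633, 2960, 4128.
Linear molecule, 4 cuts → 5 fragments:
  1299 − 0 = 1299 bp
  1633 − 1299 = 334 bp
  2960 − 1633 = 1327 bp
  4128 − 2960 = 1168 bp
  7559 − 4128 = 3431 bp
Sorted largest to smallest: 3431, 1327, 1299, 1168, 334 bp.

3431, 1327, 1299, 1168, 334 bp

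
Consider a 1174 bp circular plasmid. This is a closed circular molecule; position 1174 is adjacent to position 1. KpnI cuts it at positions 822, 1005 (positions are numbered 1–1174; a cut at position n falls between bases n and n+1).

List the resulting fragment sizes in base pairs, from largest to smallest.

991, 183 bp

Circular molecule, 2 cuts → 2 fragments:
  1005 − 822 = 183 bp
  wrap: 1174 − 1005 + 822 = 991 bp
Sorted largest to smallest: 991, 183 bp.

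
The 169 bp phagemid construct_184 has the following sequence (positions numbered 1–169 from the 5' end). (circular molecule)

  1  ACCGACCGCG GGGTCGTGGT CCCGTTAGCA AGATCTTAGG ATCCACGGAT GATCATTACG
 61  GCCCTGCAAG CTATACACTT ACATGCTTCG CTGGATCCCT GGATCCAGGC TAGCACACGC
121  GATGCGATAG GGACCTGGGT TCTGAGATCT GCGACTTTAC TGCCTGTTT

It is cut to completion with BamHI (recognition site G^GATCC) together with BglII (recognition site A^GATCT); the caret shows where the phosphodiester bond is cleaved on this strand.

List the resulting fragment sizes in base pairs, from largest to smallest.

BamHI sites (GGATCC) start at positions 39, 93, 101.
BamHI cuts after the first base of each site, so after positions 39, 93, 101.
BglII sites (AGATCT) start at positions 31, 145.
BglII cuts after the first base of each site, so after positions 31, 145.
Combined cut positions: 31, 39, 93, 101, 145.
Circular molecule, 5 cuts → 5 fragments:
  32–39 → 8 bp
  40–93 → 54 bp
  94–101 → 8 bp
  102–145 → 44 bp
  146–169 then 1–31 → 24 + 31 = 55 bp
Sorted largest to smallest: 55, 54, 44, 8, 8 bp.

55, 54, 44, 8, 8 bp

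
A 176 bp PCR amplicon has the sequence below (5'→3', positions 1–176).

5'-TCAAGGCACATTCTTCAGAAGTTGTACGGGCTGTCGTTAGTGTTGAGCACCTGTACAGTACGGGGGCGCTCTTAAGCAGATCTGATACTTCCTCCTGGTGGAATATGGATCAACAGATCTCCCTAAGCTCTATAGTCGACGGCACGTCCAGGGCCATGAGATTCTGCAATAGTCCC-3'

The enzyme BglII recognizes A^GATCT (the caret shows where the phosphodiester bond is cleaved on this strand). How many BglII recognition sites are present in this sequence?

2

AGATCT occurs starting at positions 78, 115.
BglII cuts at 2 sites.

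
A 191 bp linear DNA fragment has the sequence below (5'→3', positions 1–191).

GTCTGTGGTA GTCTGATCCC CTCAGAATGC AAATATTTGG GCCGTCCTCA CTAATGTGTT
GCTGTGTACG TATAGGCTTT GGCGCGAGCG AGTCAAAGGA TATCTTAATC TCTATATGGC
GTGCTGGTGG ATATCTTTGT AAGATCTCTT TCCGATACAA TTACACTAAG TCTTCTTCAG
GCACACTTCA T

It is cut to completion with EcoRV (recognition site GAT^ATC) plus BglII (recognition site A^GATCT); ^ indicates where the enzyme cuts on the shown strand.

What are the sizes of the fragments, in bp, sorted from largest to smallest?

EcoRV sites (GATATC) start at positions 99, 130.
EcoRV cuts after base 3 of each site, so after positions 101, 132.
The BglII site (AGATCT) starts at position 142.
BglII cuts after the first base of each site, so after position 142.
Combined cut positions: 101, 132, 142.
Linear molecule, 3 cuts → 4 fragments:
  1–101 → 101 bp
  102–132 → 31 bp
  133–142 → 10 bp
  143–191 → 49 bp
Sorted largest to smallest: 101, 49, 31, 10 bp.

101, 49, 31, 10 bp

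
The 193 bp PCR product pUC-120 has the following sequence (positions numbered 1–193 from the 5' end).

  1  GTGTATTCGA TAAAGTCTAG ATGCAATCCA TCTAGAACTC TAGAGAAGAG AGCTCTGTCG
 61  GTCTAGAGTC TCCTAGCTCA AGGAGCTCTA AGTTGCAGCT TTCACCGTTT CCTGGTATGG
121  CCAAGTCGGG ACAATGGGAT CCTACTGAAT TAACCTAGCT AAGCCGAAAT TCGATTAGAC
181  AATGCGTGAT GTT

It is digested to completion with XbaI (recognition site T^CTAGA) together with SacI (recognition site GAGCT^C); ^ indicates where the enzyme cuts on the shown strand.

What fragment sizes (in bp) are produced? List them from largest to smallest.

106, 25, 16, 15, 15, 8, 8 bp

XbaI sites (TCTAGA) start at positions 16, 31, 39, 62.
XbaI cuts after the first base of each site, so after positions 16, 31, 39, 62.
SacI sites (GAGCTC) start at positions 50, 83.
SacI cuts after base 5 of each site (before the last base), so after positions 54, 87.
Combined cut positions: 16, 31, 39, 54, 62, 87.
Linear molecule, 6 cuts → 7 fragments:
  1–16 → 16 bp
  17–31 → 15 bp
  32–39 → 8 bp
  40–54 → 15 bp
  55–62 → 8 bp
  63–87 → 25 bp
  88–193 → 106 bp
Sorted largest to smallest: 106, 25, 16, 15, 15, 8, 8 bp.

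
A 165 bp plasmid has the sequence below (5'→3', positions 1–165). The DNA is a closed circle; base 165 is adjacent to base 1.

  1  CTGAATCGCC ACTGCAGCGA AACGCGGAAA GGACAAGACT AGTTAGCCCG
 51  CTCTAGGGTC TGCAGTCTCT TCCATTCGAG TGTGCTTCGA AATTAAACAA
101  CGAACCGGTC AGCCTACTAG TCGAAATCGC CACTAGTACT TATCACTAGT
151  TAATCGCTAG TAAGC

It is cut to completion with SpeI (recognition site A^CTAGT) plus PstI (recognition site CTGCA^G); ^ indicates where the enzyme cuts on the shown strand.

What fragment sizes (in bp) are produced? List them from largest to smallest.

SpeI sites (ACTAGT) start at positions 38, 116, 132, 145.
SpeI cuts after the first base of each site, so after positions 38, 116, 132, 145.
PstI sites (CTGCAG) start at positions 12, 60.
PstI cuts after base 5 of each site (before the last base), so after positions 16, 64.
Combined cut positions: 16, 38, 64, 116, 132, 145.
Circular molecule, 6 cuts → 6 fragments:
  17–38 → 22 bp
  39–64 → 26 bp
  65–116 → 52 bp
  117–132 → 16 bp
  133–145 → 13 bp
  146–165 then 1–16 → 20 + 16 = 36 bp
Sorted largest to smallest: 52, 36, 26, 22, 16, 13 bp.

52, 36, 26, 22, 16, 13 bp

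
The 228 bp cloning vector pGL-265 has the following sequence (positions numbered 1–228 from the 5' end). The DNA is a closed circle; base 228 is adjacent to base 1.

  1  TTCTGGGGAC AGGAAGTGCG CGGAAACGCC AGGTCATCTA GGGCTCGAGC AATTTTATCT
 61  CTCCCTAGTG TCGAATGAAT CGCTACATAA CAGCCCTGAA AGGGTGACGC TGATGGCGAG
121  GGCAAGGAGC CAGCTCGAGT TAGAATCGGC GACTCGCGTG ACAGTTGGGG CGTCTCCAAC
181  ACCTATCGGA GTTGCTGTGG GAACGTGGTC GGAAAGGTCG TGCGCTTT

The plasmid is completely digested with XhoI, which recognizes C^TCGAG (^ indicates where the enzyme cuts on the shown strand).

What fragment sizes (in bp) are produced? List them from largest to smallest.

138, 90 bp

XhoI sites (CTCGAG) start at positions 44, 134.
XhoI cuts after the first base of each site, so after positions 44, 134.
Circular molecule, 2 cuts → 2 fragments:
  45–134 → 90 bp
  135–228 then 1–44 → 94 + 44 = 138 bp
Sorted largest to smallest: 138, 90 bp.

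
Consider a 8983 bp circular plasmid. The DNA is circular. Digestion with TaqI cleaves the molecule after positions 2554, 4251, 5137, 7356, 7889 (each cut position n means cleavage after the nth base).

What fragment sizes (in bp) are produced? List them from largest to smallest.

3648, 2219, 1697, 886, 533 bp

Circular molecule, 5 cuts → 5 fragments:
  4251 − 2554 = 1697 bp
  5137 − 4251 = 886 bp
  7356 − 5137 = 2219 bp
  7889 − 7356 = 533 bp
  wrap: 8983 − 7889 + 2554 = 3648 bp
Sorted largest to smallest: 3648, 2219, 1697, 886, 533 bp.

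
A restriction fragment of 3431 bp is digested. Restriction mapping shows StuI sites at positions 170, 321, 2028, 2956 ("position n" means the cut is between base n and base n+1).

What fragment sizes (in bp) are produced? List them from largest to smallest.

1707, 928, 475, 170, 151 bp

Linear molecule, 4 cuts → 5 fragments:
  170 − 0 = 170 bp
  321 − 170 = 151 bp
  2028 − 321 = 1707 bp
  2956 − 2028 = 928 bp
  3431 − 2956 = 475 bp
Sorted largest to smallest: 1707, 928, 475, 170, 151 bp.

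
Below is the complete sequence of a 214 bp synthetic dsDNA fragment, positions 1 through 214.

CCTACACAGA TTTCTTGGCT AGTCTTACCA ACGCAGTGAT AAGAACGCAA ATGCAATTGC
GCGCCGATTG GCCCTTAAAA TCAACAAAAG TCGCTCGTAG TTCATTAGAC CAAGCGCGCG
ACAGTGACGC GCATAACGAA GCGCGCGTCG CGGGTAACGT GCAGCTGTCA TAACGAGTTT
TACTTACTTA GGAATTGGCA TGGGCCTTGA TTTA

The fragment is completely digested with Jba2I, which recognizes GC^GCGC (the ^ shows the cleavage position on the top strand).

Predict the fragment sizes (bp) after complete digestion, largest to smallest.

Jba2I sites (GCGCGC) start at positions 59, 114, 141.
Jba2I cuts after base 2 of each site, so after positions 60, 115, 142.
Linear molecule, 3 cuts → 4 fragments:
  1–60 → 60 bp
  61–115 → 55 bp
  116–142 → 27 bp
  143–214 → 72 bp
Sorted largest to smallest: 72, 60, 55, 27 bp.

72, 60, 55, 27 bp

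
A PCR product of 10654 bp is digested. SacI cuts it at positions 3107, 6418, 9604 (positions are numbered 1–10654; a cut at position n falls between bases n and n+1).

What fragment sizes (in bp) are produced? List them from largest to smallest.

3311, 3186, 3107, 1050 bp

Linear molecule, 3 cuts → 4 fragments:
  3107 − 0 = 3107 bp
  6418 − 3107 = 3311 bp
  9604 − 6418 = 3186 bp
  10654 − 9604 = 1050 bp
Sorted largest to smallest: 3311, 3186, 3107, 1050 bp.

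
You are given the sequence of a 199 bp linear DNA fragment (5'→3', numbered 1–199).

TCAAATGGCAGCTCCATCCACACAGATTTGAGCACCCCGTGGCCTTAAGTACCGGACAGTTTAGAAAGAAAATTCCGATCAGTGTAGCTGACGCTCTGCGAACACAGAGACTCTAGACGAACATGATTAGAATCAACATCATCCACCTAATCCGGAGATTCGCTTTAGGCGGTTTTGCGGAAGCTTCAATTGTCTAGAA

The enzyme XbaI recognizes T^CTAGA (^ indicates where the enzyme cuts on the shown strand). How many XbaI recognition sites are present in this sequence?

2

TCTAGA occurs starting at positions 112, 193.
XbaI cuts at 2 sites.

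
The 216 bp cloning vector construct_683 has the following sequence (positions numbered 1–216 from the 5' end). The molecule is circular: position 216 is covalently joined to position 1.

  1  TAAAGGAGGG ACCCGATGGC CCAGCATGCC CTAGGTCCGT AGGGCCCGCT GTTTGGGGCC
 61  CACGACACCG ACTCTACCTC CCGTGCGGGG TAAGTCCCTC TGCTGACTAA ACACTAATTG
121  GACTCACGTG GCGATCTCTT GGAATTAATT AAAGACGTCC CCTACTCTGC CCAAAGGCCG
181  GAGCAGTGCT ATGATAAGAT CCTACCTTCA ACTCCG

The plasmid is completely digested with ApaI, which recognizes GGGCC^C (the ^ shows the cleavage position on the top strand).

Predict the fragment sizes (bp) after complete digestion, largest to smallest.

ApaI sites (GGGCCC) start at positions 42, 56.
ApaI cuts after base 5 of each site (before the last base), so after positions 46, 60.
Circular molecule, 2 cuts → 2 fragments:
  47–60 → 14 bp
  61–216 then 1–46 → 156 + 46 = 202 bp
Sorted largest to smallest: 202, 14 bp.

202, 14 bp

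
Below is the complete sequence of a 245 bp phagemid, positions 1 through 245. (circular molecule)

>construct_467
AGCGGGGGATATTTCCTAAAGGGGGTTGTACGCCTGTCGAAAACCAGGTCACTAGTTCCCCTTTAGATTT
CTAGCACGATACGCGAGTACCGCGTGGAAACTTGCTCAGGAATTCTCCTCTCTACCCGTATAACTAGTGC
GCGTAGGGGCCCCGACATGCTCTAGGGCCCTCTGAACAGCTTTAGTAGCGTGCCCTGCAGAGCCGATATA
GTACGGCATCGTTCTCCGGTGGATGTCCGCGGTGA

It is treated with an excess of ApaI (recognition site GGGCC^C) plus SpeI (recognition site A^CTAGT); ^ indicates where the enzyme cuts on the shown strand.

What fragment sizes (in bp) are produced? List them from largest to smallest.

127, 82, 18, 18 bp

ApaI sites (GGGCCC) start at positions 147, 165.
ApaI cuts after base 5 of each site (before the last base), so after positions 151, 169.
SpeI sites (ACTAGT) start at positions 51, 133.
SpeI cuts after the first base of each site, so after positions 51, 133.
Combined cut positions: 51, 133, 151, 169.
Circular molecule, 4 cuts → 4 fragments:
  52–133 → 82 bp
  134–151 → 18 bp
  152–169 → 18 bp
  170–245 then 1–51 → 76 + 51 = 127 bp
Sorted largest to smallest: 127, 82, 18, 18 bp.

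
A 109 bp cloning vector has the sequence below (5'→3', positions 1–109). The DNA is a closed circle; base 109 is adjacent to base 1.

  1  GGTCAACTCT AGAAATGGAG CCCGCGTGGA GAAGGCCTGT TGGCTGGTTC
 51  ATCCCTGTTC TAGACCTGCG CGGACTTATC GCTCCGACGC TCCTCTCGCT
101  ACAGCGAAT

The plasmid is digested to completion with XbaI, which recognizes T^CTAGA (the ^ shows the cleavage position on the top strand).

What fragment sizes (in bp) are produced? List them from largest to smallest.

58, 51 bp

XbaI sites (TCTAGA) start at positions 8, 59.
XbaI cuts after the first base of each site, so after positions 8, 59.
Circular molecule, 2 cuts → 2 fragments:
  9–59 → 51 bp
  60–109 then 1–8 → 50 + 8 = 58 bp
Sorted largest to smallest: 58, 51 bp.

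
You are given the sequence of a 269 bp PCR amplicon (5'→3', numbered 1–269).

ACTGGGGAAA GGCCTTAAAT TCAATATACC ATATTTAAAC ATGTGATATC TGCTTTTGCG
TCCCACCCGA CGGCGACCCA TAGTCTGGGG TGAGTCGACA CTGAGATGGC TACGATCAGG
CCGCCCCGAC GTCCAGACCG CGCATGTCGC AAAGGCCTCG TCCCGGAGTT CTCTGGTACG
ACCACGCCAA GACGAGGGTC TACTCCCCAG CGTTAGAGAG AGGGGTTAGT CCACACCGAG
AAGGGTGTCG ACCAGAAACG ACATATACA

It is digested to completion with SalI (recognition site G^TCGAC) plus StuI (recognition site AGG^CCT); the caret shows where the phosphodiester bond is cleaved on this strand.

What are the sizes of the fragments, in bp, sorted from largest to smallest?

92, 82, 61, 22, 12 bp

SalI sites (GTCGAC) start at positions 94, 247.
SalI cuts after the first base of each site, so after positions 94, 247.
StuI sites (AGGCCT) start at positions 10, 153.
StuI cuts after base 3 of each site, so after positions 12, 155.
Combined cut positions: 12, 94, 155, 247.
Linear molecule, 4 cuts → 5 fragments:
  1–12 → 12 bp
  13–94 → 82 bp
  95–155 → 61 bp
  156–247 → 92 bp
  248–269 → 22 bp
Sorted largest to smallest: 92, 82, 61, 22, 12 bp.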